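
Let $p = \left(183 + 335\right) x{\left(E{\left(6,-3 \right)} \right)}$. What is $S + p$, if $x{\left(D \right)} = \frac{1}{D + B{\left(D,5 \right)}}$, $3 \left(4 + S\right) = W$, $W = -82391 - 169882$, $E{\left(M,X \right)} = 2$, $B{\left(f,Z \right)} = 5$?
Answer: $-84021$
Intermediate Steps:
$W = -252273$
$S = -84095$ ($S = -4 + \frac{1}{3} \left(-252273\right) = -4 - 84091 = -84095$)
$x{\left(D \right)} = \frac{1}{5 + D}$ ($x{\left(D \right)} = \frac{1}{D + 5} = \frac{1}{5 + D}$)
$p = 74$ ($p = \frac{183 + 335}{5 + 2} = \frac{518}{7} = 518 \cdot \frac{1}{7} = 74$)
$S + p = -84095 + 74 = -84021$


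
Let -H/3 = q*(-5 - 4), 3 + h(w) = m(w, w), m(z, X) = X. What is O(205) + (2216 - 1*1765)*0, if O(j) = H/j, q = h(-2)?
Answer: -27/41 ≈ -0.65854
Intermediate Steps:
h(w) = -3 + w
q = -5 (q = -3 - 2 = -5)
H = -135 (H = -(-15)*(-5 - 4) = -(-15)*(-9) = -3*45 = -135)
O(j) = -135/j
O(205) + (2216 - 1*1765)*0 = -135/205 + (2216 - 1*1765)*0 = -135*1/205 + (2216 - 1765)*0 = -27/41 + 451*0 = -27/41 + 0 = -27/41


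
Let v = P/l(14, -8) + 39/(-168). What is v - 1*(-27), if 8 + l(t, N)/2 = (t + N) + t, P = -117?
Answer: 613/28 ≈ 21.893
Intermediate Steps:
l(t, N) = -16 + 2*N + 4*t (l(t, N) = -16 + 2*((t + N) + t) = -16 + 2*((N + t) + t) = -16 + 2*(N + 2*t) = -16 + (2*N + 4*t) = -16 + 2*N + 4*t)
v = -143/28 (v = -117/(-16 + 2*(-8) + 4*14) + 39/(-168) = -117/(-16 - 16 + 56) + 39*(-1/168) = -117/24 - 13/56 = -117*1/24 - 13/56 = -39/8 - 13/56 = -143/28 ≈ -5.1071)
v - 1*(-27) = -143/28 - 1*(-27) = -143/28 + 27 = 613/28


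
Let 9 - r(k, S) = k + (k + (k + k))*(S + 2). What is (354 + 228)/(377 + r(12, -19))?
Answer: 291/493 ≈ 0.59026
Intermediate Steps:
r(k, S) = 9 - k - 3*k*(2 + S) (r(k, S) = 9 - (k + (k + (k + k))*(S + 2)) = 9 - (k + (k + 2*k)*(2 + S)) = 9 - (k + (3*k)*(2 + S)) = 9 - (k + 3*k*(2 + S)) = 9 + (-k - 3*k*(2 + S)) = 9 - k - 3*k*(2 + S))
(354 + 228)/(377 + r(12, -19)) = (354 + 228)/(377 + (9 - 7*12 - 3*(-19)*12)) = 582/(377 + (9 - 84 + 684)) = 582/(377 + 609) = 582/986 = 582*(1/986) = 291/493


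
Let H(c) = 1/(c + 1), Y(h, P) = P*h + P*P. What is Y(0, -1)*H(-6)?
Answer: -1/5 ≈ -0.20000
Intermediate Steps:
Y(h, P) = P**2 + P*h (Y(h, P) = P*h + P**2 = P**2 + P*h)
H(c) = 1/(1 + c)
Y(0, -1)*H(-6) = (-(-1 + 0))/(1 - 6) = -1*(-1)/(-5) = 1*(-1/5) = -1/5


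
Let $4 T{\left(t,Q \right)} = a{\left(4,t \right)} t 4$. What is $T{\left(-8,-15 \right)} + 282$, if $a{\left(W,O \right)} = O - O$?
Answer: $282$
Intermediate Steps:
$a{\left(W,O \right)} = 0$
$T{\left(t,Q \right)} = 0$ ($T{\left(t,Q \right)} = \frac{0 t 4}{4} = \frac{0 \cdot 4}{4} = \frac{1}{4} \cdot 0 = 0$)
$T{\left(-8,-15 \right)} + 282 = 0 + 282 = 282$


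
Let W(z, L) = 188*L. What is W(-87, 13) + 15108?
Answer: 17552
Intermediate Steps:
W(-87, 13) + 15108 = 188*13 + 15108 = 2444 + 15108 = 17552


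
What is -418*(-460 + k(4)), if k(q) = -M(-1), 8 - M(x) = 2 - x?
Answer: 194370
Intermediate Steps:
M(x) = 6 + x (M(x) = 8 - (2 - x) = 8 + (-2 + x) = 6 + x)
k(q) = -5 (k(q) = -(6 - 1) = -1*5 = -5)
-418*(-460 + k(4)) = -418*(-460 - 5) = -418*(-465) = 194370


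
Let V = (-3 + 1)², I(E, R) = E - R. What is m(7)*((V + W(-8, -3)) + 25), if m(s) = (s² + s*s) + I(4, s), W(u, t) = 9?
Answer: 3610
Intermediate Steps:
V = 4 (V = (-2)² = 4)
m(s) = 4 - s + 2*s² (m(s) = (s² + s*s) + (4 - s) = (s² + s²) + (4 - s) = 2*s² + (4 - s) = 4 - s + 2*s²)
m(7)*((V + W(-8, -3)) + 25) = (4 - 1*7 + 2*7²)*((4 + 9) + 25) = (4 - 7 + 2*49)*(13 + 25) = (4 - 7 + 98)*38 = 95*38 = 3610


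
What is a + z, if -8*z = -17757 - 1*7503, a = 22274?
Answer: 50863/2 ≈ 25432.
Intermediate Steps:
z = 6315/2 (z = -(-17757 - 1*7503)/8 = -(-17757 - 7503)/8 = -⅛*(-25260) = 6315/2 ≈ 3157.5)
a + z = 22274 + 6315/2 = 50863/2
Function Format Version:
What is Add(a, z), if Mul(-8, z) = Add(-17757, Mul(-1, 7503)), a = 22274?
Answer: Rational(50863, 2) ≈ 25432.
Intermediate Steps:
z = Rational(6315, 2) (z = Mul(Rational(-1, 8), Add(-17757, Mul(-1, 7503))) = Mul(Rational(-1, 8), Add(-17757, -7503)) = Mul(Rational(-1, 8), -25260) = Rational(6315, 2) ≈ 3157.5)
Add(a, z) = Add(22274, Rational(6315, 2)) = Rational(50863, 2)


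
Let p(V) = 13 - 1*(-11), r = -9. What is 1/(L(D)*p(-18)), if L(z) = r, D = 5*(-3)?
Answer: -1/216 ≈ -0.0046296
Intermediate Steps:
D = -15
L(z) = -9
p(V) = 24 (p(V) = 13 + 11 = 24)
1/(L(D)*p(-18)) = 1/(-9*24) = 1/(-216) = -1/216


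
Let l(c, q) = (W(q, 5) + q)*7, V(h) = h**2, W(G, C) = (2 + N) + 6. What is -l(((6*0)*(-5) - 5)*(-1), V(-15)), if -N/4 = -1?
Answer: -1659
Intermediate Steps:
N = 4 (N = -4*(-1) = 4)
W(G, C) = 12 (W(G, C) = (2 + 4) + 6 = 6 + 6 = 12)
l(c, q) = 84 + 7*q (l(c, q) = (12 + q)*7 = 84 + 7*q)
-l(((6*0)*(-5) - 5)*(-1), V(-15)) = -(84 + 7*(-15)**2) = -(84 + 7*225) = -(84 + 1575) = -1*1659 = -1659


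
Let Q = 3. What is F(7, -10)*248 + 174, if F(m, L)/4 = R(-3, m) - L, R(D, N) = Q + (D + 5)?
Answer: 15054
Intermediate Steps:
R(D, N) = 8 + D (R(D, N) = 3 + (D + 5) = 3 + (5 + D) = 8 + D)
F(m, L) = 20 - 4*L (F(m, L) = 4*((8 - 3) - L) = 4*(5 - L) = 20 - 4*L)
F(7, -10)*248 + 174 = (20 - 4*(-10))*248 + 174 = (20 + 40)*248 + 174 = 60*248 + 174 = 14880 + 174 = 15054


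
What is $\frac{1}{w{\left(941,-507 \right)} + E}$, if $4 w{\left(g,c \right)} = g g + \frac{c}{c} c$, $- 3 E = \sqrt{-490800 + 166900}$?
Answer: $\frac{7964766}{1762154002121} + \frac{120 i \sqrt{3239}}{1762154002121} \approx 4.5199 \cdot 10^{-6} + 3.8756 \cdot 10^{-9} i$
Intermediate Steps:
$E = - \frac{10 i \sqrt{3239}}{3}$ ($E = - \frac{\sqrt{-490800 + 166900}}{3} = - \frac{\sqrt{-323900}}{3} = - \frac{10 i \sqrt{3239}}{3} \approx - 189.71 i$)
$w{\left(g,c \right)} = \frac{c}{4} + \frac{g^{2}}{4}$ ($w{\left(g,c \right)} = \frac{g g + \frac{c}{c} c}{4} = \frac{g^{2} + 1 c}{4} = \frac{g^{2} + c}{4} = \frac{c + g^{2}}{4} = \frac{c}{4} + \frac{g^{2}}{4}$)
$\frac{1}{w{\left(941,-507 \right)} + E} = \frac{1}{\left(\frac{1}{4} \left(-507\right) + \frac{941^{2}}{4}\right) - \frac{10 i \sqrt{3239}}{3}} = \frac{1}{\left(- \frac{507}{4} + \frac{1}{4} \cdot 885481\right) - \frac{10 i \sqrt{3239}}{3}} = \frac{1}{\left(- \frac{507}{4} + \frac{885481}{4}\right) - \frac{10 i \sqrt{3239}}{3}} = \frac{1}{\frac{442487}{2} - \frac{10 i \sqrt{3239}}{3}}$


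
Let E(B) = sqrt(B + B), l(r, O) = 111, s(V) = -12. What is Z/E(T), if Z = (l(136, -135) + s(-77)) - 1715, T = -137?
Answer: 808*I*sqrt(274)/137 ≈ 97.626*I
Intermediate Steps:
E(B) = sqrt(2)*sqrt(B) (E(B) = sqrt(2*B) = sqrt(2)*sqrt(B))
Z = -1616 (Z = (111 - 12) - 1715 = 99 - 1715 = -1616)
Z/E(T) = -1616*(-I*sqrt(274)/274) = -(-808)*I*sqrt(274)/137 = 808*I*sqrt(274)/137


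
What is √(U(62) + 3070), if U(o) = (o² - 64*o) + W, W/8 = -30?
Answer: √2706 ≈ 52.019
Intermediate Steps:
W = -240 (W = 8*(-30) = -240)
U(o) = -240 + o² - 64*o (U(o) = (o² - 64*o) - 240 = -240 + o² - 64*o)
√(U(62) + 3070) = √((-240 + 62² - 64*62) + 3070) = √((-240 + 3844 - 3968) + 3070) = √(-364 + 3070) = √2706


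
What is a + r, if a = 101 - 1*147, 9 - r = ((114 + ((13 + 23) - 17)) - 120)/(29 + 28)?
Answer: -2122/57 ≈ -37.228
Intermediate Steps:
r = 500/57 (r = 9 - ((114 + ((13 + 23) - 17)) - 120)/(29 + 28) = 9 - ((114 + (36 - 17)) - 120)/57 = 9 - ((114 + 19) - 120)/57 = 9 - (133 - 120)/57 = 9 - 13/57 = 500/57 ≈ 8.7719)
a = -46 (a = 101 - 147 = -46)
a + r = -46 + 500/57 = -2122/57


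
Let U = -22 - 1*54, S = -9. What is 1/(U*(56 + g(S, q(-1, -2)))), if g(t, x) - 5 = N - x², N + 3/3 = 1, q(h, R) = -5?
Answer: -1/2736 ≈ -0.00036550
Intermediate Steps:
U = -76 (U = -22 - 54 = -76)
N = 0 (N = -1 + 1 = 0)
g(t, x) = 5 - x² (g(t, x) = 5 + (0 - x²) = 5 - x²)
1/(U*(56 + g(S, q(-1, -2)))) = 1/(-76*(56 + (5 - 1*(-5)²))) = 1/(-76*(56 + (5 - 1*25))) = 1/(-76*(56 + (5 - 25))) = 1/(-76*(56 - 20)) = 1/(-76*36) = 1/(-2736) = -1/2736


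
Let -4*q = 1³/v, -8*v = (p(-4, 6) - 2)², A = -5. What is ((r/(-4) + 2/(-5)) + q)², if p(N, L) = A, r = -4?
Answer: 24649/60025 ≈ 0.41065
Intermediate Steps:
p(N, L) = -5
v = -49/8 (v = -(-5 - 2)²/8 = -⅛*(-7)² = -⅛*49 = -49/8 ≈ -6.1250)
q = 2/49 (q = -1³/(4*(-49/8)) = -(-8)/(4*49) = -¼*(-8/49) = 2/49 ≈ 0.040816)
((r/(-4) + 2/(-5)) + q)² = ((-4/(-4) + 2/(-5)) + 2/49)² = ((-4*(-¼) + 2*(-⅕)) + 2/49)² = ((1 - ⅖) + 2/49)² = (⅗ + 2/49)² = (157/245)² = 24649/60025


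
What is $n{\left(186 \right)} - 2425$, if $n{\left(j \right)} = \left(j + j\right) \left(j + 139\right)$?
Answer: $118475$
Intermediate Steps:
$n{\left(j \right)} = 2 j \left(139 + j\right)$
$n{\left(186 \right)} - 2425 = 2 \cdot 186 \left(139 + 186\right) - 2425 = 2 \cdot 186 \cdot 325 - 2425 = 120900 - 2425 = 118475$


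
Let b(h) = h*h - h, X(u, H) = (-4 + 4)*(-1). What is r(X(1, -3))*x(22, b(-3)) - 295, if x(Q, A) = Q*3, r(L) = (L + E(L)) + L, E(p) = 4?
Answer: -31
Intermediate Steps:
X(u, H) = 0 (X(u, H) = 0*(-1) = 0)
b(h) = h² - h
r(L) = 4 + 2*L (r(L) = (L + 4) + L = (4 + L) + L = 4 + 2*L)
x(Q, A) = 3*Q
r(X(1, -3))*x(22, b(-3)) - 295 = (4 + 2*0)*(3*22) - 295 = (4 + 0)*66 - 295 = 4*66 - 295 = 264 - 295 = -31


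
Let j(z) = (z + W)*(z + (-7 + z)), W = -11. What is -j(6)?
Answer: 25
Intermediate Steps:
j(z) = (-11 + z)*(-7 + 2*z) (j(z) = (z - 11)*(z + (-7 + z)) = (-11 + z)*(-7 + 2*z))
-j(6) = -(77 - 29*6 + 2*6²) = -(77 - 174 + 2*36) = -(77 - 174 + 72) = -1*(-25) = 25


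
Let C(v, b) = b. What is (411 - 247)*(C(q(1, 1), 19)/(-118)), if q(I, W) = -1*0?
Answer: -1558/59 ≈ -26.407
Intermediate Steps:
q(I, W) = 0
(411 - 247)*(C(q(1, 1), 19)/(-118)) = (411 - 247)*(19/(-118)) = 164*(19*(-1/118)) = 164*(-19/118) = -1558/59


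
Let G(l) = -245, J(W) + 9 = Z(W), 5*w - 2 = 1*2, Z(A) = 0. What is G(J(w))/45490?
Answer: -49/9098 ≈ -0.0053858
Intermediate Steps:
w = ⅘ (w = ⅖ + (1*2)/5 = ⅖ + (⅕)*2 = ⅖ + ⅖ = ⅘ ≈ 0.80000)
J(W) = -9 (J(W) = -9 + 0 = -9)
G(J(w))/45490 = -245/45490 = -245*1/45490 = -49/9098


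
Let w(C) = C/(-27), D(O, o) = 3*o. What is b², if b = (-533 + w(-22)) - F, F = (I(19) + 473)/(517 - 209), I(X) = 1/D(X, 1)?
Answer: 1231229913664/4322241 ≈ 2.8486e+5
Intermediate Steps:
I(X) = ⅓ (I(X) = 1/(3*1) = 1/3 = ⅓)
w(C) = -C/27 (w(C) = C*(-1/27) = -C/27)
F = 355/231 (F = (⅓ + 473)/(517 - 209) = (1420/3)/308 = (1420/3)*(1/308) = 355/231 ≈ 1.5368)
b = -1109608/2079 (b = (-533 - 1/27*(-22)) - 1*355/231 = (-533 + 22/27) - 355/231 = -14369/27 - 355/231 = -1109608/2079 ≈ -533.72)
b² = (-1109608/2079)² = 1231229913664/4322241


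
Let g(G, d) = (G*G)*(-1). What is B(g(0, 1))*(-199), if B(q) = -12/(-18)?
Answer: -398/3 ≈ -132.67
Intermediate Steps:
g(G, d) = -G**2 (g(G, d) = G**2*(-1) = -G**2)
B(q) = 2/3 (B(q) = -12*(-1/18) = 2/3)
B(g(0, 1))*(-199) = (2/3)*(-199) = -398/3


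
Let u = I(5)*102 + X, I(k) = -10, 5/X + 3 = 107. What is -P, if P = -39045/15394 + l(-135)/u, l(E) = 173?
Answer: 4418667223/1632918550 ≈ 2.7060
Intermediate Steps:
X = 5/104 (X = 5/(-3 + 107) = 5/104 ≈ 0.048077)
u = -106075/104 (u = -10*102 + 5/104 = -1020 + 5/104 = -106075/104 ≈ -1020.0)
P = -4418667223/1632918550 (P = -39045/15394 + 173/(-106075/104) = -39045*1/15394 + 173*(-104/106075) = -39045/15394 - 17992/106075 = -4418667223/1632918550 ≈ -2.7060)
-P = -1*(-4418667223/1632918550) = 4418667223/1632918550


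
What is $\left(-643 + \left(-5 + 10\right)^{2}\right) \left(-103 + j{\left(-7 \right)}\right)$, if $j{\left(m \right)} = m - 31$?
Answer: $87138$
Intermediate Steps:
$j{\left(m \right)} = -31 + m$
$\left(-643 + \left(-5 + 10\right)^{2}\right) \left(-103 + j{\left(-7 \right)}\right) = \left(-643 + \left(-5 + 10\right)^{2}\right) \left(-103 - 38\right) = \left(-643 + 5^{2}\right) \left(-103 - 38\right) = \left(-643 + 25\right) \left(-141\right) = \left(-618\right) \left(-141\right) = 87138$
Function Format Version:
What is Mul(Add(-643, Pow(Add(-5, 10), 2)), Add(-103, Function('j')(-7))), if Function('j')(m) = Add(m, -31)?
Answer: 87138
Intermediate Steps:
Function('j')(m) = Add(-31, m)
Mul(Add(-643, Pow(Add(-5, 10), 2)), Add(-103, Function('j')(-7))) = Mul(Add(-643, Pow(Add(-5, 10), 2)), Add(-103, Add(-31, -7))) = Mul(Add(-643, Pow(5, 2)), Add(-103, -38)) = Mul(Add(-643, 25), -141) = Mul(-618, -141) = 87138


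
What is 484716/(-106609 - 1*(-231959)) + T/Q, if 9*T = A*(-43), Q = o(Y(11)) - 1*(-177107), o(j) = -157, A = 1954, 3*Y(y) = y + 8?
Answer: 7614023081/1996261425 ≈ 3.8141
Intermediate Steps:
Y(y) = 8/3 + y/3 (Y(y) = (y + 8)/3 = (8 + y)/3 = 8/3 + y/3)
Q = 176950 (Q = -157 - 1*(-177107) = -157 + 177107 = 176950)
T = -84022/9 (T = (1954*(-43))/9 = (⅑)*(-84022) = -84022/9 ≈ -9335.8)
484716/(-106609 - 1*(-231959)) + T/Q = 484716/(-106609 - 1*(-231959)) - 84022/9/176950 = 484716/(-106609 + 231959) - 84022/9*1/176950 = 484716/125350 - 42011/796275 = 484716*(1/125350) - 42011/796275 = 242358/62675 - 42011/796275 = 7614023081/1996261425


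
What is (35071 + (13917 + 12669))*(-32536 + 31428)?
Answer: -68315956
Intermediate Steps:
(35071 + (13917 + 12669))*(-32536 + 31428) = (35071 + 26586)*(-1108) = 61657*(-1108) = -68315956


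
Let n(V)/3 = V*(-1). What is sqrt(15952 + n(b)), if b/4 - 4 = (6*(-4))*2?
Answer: 4*sqrt(1030) ≈ 128.37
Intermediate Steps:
b = -176 (b = 16 + 4*((6*(-4))*2) = 16 + 4*(-24*2) = 16 + 4*(-48) = 16 - 192 = -176)
n(V) = -3*V (n(V) = 3*(V*(-1)) = 3*(-V) = -3*V)
sqrt(15952 + n(b)) = sqrt(15952 - 3*(-176)) = sqrt(15952 + 528) = sqrt(16480) = 4*sqrt(1030)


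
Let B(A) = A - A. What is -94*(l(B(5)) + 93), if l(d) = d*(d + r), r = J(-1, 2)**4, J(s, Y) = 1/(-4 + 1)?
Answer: -8742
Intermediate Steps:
J(s, Y) = -1/3 (J(s, Y) = 1/(-3) = -1/3)
B(A) = 0
r = 1/81 (r = (-1/3)**4 = 1/81 ≈ 0.012346)
l(d) = d*(1/81 + d) (l(d) = d*(d + 1/81) = d*(1/81 + d))
-94*(l(B(5)) + 93) = -94*(0*(1/81 + 0) + 93) = -94*(0*(1/81) + 93) = -94*(0 + 93) = -94*93 = -8742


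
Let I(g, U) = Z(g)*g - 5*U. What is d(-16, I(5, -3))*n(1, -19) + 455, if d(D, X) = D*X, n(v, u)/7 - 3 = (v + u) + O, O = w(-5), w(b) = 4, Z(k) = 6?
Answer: 55895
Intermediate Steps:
O = 4
I(g, U) = -5*U + 6*g (I(g, U) = 6*g - 5*U = -5*U + 6*g)
n(v, u) = 49 + 7*u + 7*v (n(v, u) = 21 + 7*((v + u) + 4) = 21 + 7*((u + v) + 4) = 21 + 7*(4 + u + v) = 21 + (28 + 7*u + 7*v) = 49 + 7*u + 7*v)
d(-16, I(5, -3))*n(1, -19) + 455 = (-16*(-5*(-3) + 6*5))*(49 + 7*(-19) + 7*1) + 455 = (-16*(15 + 30))*(49 - 133 + 7) + 455 = -16*45*(-77) + 455 = -720*(-77) + 455 = 55440 + 455 = 55895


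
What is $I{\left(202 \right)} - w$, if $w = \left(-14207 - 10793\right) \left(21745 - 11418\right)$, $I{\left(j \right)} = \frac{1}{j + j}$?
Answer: $\frac{104302700001}{404} \approx 2.5817 \cdot 10^{8}$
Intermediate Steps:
$I{\left(j \right)} = \frac{1}{2 j}$
$w = -258175000$ ($w = \left(-25000\right) 10327 = -258175000$)
$I{\left(202 \right)} - w = \frac{1}{2 \cdot 202} - -258175000 = \frac{1}{2} \cdot \frac{1}{202} + 258175000 = \frac{1}{404} + 258175000 = \frac{104302700001}{404}$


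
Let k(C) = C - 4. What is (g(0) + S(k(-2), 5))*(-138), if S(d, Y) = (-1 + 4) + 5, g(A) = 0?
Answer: -1104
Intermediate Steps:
k(C) = -4 + C
S(d, Y) = 8 (S(d, Y) = 3 + 5 = 8)
(g(0) + S(k(-2), 5))*(-138) = (0 + 8)*(-138) = 8*(-138) = -1104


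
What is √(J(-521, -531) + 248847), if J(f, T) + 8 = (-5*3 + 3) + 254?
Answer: √249081 ≈ 499.08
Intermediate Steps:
J(f, T) = 234 (J(f, T) = -8 + ((-5*3 + 3) + 254) = -8 + ((-15 + 3) + 254) = -8 + (-12 + 254) = -8 + 242 = 234)
√(J(-521, -531) + 248847) = √(234 + 248847) = √249081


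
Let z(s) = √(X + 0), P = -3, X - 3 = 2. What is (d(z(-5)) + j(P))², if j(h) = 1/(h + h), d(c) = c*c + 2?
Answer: 1681/36 ≈ 46.694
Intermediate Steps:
X = 5 (X = 3 + 2 = 5)
z(s) = √5 (z(s) = √(5 + 0) = √5)
d(c) = 2 + c² (d(c) = c² + 2 = 2 + c²)
j(h) = 1/(2*h)
(d(z(-5)) + j(P))² = ((2 + (√5)²) + (½)/(-3))² = ((2 + 5) + (½)*(-⅓))² = (7 - ⅙)² = (41/6)² = 1681/36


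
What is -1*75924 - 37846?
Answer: -113770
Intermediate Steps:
-1*75924 - 37846 = -75924 - 37846 = -113770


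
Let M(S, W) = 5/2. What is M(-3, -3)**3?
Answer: 125/8 ≈ 15.625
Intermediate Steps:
M(S, W) = 5/2 (M(S, W) = 5*(1/2) = 5/2)
M(-3, -3)**3 = (5/2)**3 = 125/8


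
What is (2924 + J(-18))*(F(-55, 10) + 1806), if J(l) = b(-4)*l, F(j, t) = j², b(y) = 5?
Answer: 13691054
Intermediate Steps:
J(l) = 5*l
(2924 + J(-18))*(F(-55, 10) + 1806) = (2924 + 5*(-18))*((-55)² + 1806) = (2924 - 90)*(3025 + 1806) = 2834*4831 = 13691054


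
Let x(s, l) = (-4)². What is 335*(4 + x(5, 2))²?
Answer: 134000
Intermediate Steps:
x(s, l) = 16
335*(4 + x(5, 2))² = 335*(4 + 16)² = 335*20² = 335*400 = 134000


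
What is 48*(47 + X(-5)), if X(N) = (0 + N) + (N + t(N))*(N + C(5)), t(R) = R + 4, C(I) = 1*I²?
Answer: -3744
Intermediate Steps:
C(I) = I²
t(R) = 4 + R
X(N) = N + (4 + 2*N)*(25 + N) (X(N) = (0 + N) + (N + (4 + N))*(N + 5²) = N + (4 + 2*N)*(N + 25) = N + (4 + 2*N)*(25 + N))
48*(47 + X(-5)) = 48*(47 + (100 + 2*(-5)² + 55*(-5))) = 48*(47 + (100 + 2*25 - 275)) = 48*(47 + (100 + 50 - 275)) = 48*(47 - 125) = 48*(-78) = -3744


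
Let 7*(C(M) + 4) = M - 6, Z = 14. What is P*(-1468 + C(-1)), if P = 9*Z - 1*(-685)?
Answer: -1194603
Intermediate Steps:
P = 811 (P = 9*14 - 1*(-685) = 126 + 685 = 811)
C(M) = -34/7 + M/7 (C(M) = -4 + (M - 6)/7 = -4 + (-6 + M)/7 = -4 + (-6/7 + M/7) = -34/7 + M/7)
P*(-1468 + C(-1)) = 811*(-1468 + (-34/7 + (⅐)*(-1))) = 811*(-1468 + (-34/7 - ⅐)) = 811*(-1468 - 5) = 811*(-1473) = -1194603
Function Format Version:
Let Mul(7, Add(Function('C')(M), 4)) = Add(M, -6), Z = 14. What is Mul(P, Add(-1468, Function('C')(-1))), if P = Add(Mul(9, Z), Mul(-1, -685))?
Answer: -1194603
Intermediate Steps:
P = 811 (P = Add(Mul(9, 14), Mul(-1, -685)) = Add(126, 685) = 811)
Function('C')(M) = Add(Rational(-34, 7), Mul(Rational(1, 7), M)) (Function('C')(M) = Add(-4, Mul(Rational(1, 7), Add(M, -6))) = Add(-4, Mul(Rational(1, 7), Add(-6, M))) = Add(-4, Add(Rational(-6, 7), Mul(Rational(1, 7), M))) = Add(Rational(-34, 7), Mul(Rational(1, 7), M)))
Mul(P, Add(-1468, Function('C')(-1))) = Mul(811, Add(-1468, Add(Rational(-34, 7), Mul(Rational(1, 7), -1)))) = Mul(811, Add(-1468, Add(Rational(-34, 7), Rational(-1, 7)))) = Mul(811, Add(-1468, -5)) = Mul(811, -1473) = -1194603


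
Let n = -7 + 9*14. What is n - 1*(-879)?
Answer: 998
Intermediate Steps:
n = 119 (n = -7 + 126 = 119)
n - 1*(-879) = 119 - 1*(-879) = 119 + 879 = 998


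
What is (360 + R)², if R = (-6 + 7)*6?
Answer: 133956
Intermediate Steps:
R = 6 (R = 1*6 = 6)
(360 + R)² = (360 + 6)² = 366² = 133956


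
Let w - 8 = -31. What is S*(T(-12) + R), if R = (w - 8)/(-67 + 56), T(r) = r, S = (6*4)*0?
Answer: 0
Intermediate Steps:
w = -23 (w = 8 - 31 = -23)
S = 0 (S = 24*0 = 0)
R = 31/11 (R = (-23 - 8)/(-67 + 56) = -31/(-11) = -31*(-1/11) = 31/11 ≈ 2.8182)
S*(T(-12) + R) = 0*(-12 + 31/11) = 0*(-101/11) = 0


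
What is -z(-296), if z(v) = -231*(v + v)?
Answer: -136752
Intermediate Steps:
z(v) = -462*v
-z(-296) = -(-462)*(-296) = -1*136752 = -136752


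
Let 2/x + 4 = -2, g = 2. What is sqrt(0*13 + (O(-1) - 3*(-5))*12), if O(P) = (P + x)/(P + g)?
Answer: 2*sqrt(41) ≈ 12.806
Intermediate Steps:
x = -1/3 (x = 2/(-4 - 2) = 2/(-6) = 2*(-1/6) = -1/3 ≈ -0.33333)
O(P) = (-1/3 + P)/(2 + P) (O(P) = (P - 1/3)/(P + 2) = (-1/3 + P)/(2 + P))
sqrt(0*13 + (O(-1) - 3*(-5))*12) = sqrt(0*13 + ((-1/3 - 1)/(2 - 1) - 3*(-5))*12) = sqrt(0 + (-4/3/1 + 15)*12) = sqrt(0 + (1*(-4/3) + 15)*12) = sqrt(0 + (-4/3 + 15)*12) = sqrt(0 + (41/3)*12) = sqrt(0 + 164) = sqrt(164) = 2*sqrt(41)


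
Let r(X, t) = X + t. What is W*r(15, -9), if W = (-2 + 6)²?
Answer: 96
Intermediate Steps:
W = 16 (W = 4² = 16)
W*r(15, -9) = 16*(15 - 9) = 16*6 = 96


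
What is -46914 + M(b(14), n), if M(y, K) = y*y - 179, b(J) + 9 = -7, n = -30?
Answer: -46837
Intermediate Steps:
b(J) = -16 (b(J) = -9 - 7 = -16)
M(y, K) = -179 + y² (M(y, K) = y² - 179 = -179 + y²)
-46914 + M(b(14), n) = -46914 + (-179 + (-16)²) = -46914 + (-179 + 256) = -46914 + 77 = -46837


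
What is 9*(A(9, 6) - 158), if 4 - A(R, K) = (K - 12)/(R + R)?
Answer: -1383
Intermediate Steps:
A(R, K) = 4 - (-12 + K)/(2*R) (A(R, K) = 4 - (K - 12)/(R + R) = 4 - (-12 + K)/(2*R))
9*(A(9, 6) - 158) = 9*((½)*(12 - 1*6 + 8*9)/9 - 158) = 9*((½)*(⅑)*(12 - 6 + 72) - 158) = 9*((½)*(⅑)*78 - 158) = 9*(13/3 - 158) = 9*(-461/3) = -1383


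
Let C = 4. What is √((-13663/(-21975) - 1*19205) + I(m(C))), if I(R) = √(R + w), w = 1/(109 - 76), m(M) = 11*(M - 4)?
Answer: √(-44885222292108 + 70825425*√33)/48345 ≈ 138.58*I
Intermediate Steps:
m(M) = -44 + 11*M (m(M) = 11*(-4 + M) = -44 + 11*M)
w = 1/33 ≈ 0.030303
I(R) = √(1/33 + R) (I(R) = √(R + 1/33) = √(1/33 + R))
√((-13663/(-21975) - 1*19205) + I(m(C))) = √((-13663/(-21975) - 1*19205) + √(33 + 1089*(-44 + 11*4))/33) = √((-13663*(-1/21975) - 19205) + √(33 + 1089*(-44 + 44))/33) = √((13663/21975 - 19205) + √(33 + 1089*0)/33) = √(-422016212/21975 + √(33 + 0)/33) = √(-422016212/21975 + √33/33)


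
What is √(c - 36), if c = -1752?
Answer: 2*I*√447 ≈ 42.285*I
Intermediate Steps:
√(c - 36) = √(-1752 - 36) = √(-1788) = 2*I*√447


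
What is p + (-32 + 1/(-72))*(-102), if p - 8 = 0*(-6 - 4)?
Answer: 39281/12 ≈ 3273.4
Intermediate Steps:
p = 8 (p = 8 + 0*(-6 - 4) = 8 + 0*(-10) = 8 + 0 = 8)
p + (-32 + 1/(-72))*(-102) = 8 + (-32 + 1/(-72))*(-102) = 8 + (-32 - 1/72)*(-102) = 8 - 2305/72*(-102) = 8 + 39185/12 = 39281/12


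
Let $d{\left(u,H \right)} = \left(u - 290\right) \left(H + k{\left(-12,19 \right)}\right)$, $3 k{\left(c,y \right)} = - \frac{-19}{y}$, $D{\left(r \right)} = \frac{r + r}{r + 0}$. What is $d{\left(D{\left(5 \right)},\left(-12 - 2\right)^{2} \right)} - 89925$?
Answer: $-146469$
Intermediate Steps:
$D{\left(r \right)} = 2$ ($D{\left(r \right)} = \frac{2 r}{r} = 2$)
$k{\left(c,y \right)} = \frac{19}{3 y}$ ($k{\left(c,y \right)} = \frac{\left(-1\right) \left(- \frac{19}{y}\right)}{3} = \frac{19 \frac{1}{y}}{3} = \frac{19}{3 y}$)
$d{\left(u,H \right)} = \left(-290 + u\right) \left(\frac{1}{3} + H\right)$ ($d{\left(u,H \right)} = \left(u - 290\right) \left(H + \frac{19}{3 \cdot 19}\right) = \left(-290 + u\right) \left(H + \frac{19}{3} \cdot \frac{1}{19}\right) = \left(-290 + u\right) \left(H + \frac{1}{3}\right) = \left(-290 + u\right) \left(\frac{1}{3} + H\right)$)
$d{\left(D{\left(5 \right)},\left(-12 - 2\right)^{2} \right)} - 89925 = \left(- \frac{290}{3} - 290 \left(-12 - 2\right)^{2} + \frac{1}{3} \cdot 2 + \left(-12 - 2\right)^{2} \cdot 2\right) - 89925 = \left(- \frac{290}{3} - 290 \left(-14\right)^{2} + \frac{2}{3} + \left(-14\right)^{2} \cdot 2\right) - 89925 = \left(- \frac{290}{3} - 56840 + \frac{2}{3} + 196 \cdot 2\right) - 89925 = \left(- \frac{290}{3} - 56840 + \frac{2}{3} + 392\right) - 89925 = -56544 - 89925 = -146469$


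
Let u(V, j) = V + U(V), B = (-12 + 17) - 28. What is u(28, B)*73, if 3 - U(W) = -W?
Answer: 4307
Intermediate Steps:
U(W) = 3 + W (U(W) = 3 - (-1)*W = 3 + W)
B = -23 (B = 5 - 28 = -23)
u(V, j) = 3 + 2*V (u(V, j) = V + (3 + V) = 3 + 2*V)
u(28, B)*73 = (3 + 2*28)*73 = (3 + 56)*73 = 59*73 = 4307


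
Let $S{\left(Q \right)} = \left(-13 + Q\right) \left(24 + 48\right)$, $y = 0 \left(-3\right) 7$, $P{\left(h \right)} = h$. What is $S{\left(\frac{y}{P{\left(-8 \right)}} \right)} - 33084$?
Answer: $-34020$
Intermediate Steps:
$y = 0$ ($y = 0 \cdot 7 = 0$)
$S{\left(Q \right)} = -936 + 72 Q$ ($S{\left(Q \right)} = \left(-13 + Q\right) 72 = -936 + 72 Q$)
$S{\left(\frac{y}{P{\left(-8 \right)}} \right)} - 33084 = \left(-936 + 72 \frac{0}{-8}\right) - 33084 = \left(-936 + 72 \cdot 0 \left(- \frac{1}{8}\right)\right) - 33084 = \left(-936 + 72 \cdot 0\right) - 33084 = \left(-936 + 0\right) - 33084 = -936 - 33084 = -34020$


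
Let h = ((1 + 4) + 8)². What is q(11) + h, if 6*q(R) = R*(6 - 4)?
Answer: 518/3 ≈ 172.67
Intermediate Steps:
h = 169 (h = (5 + 8)² = 13² = 169)
q(R) = R/3 (q(R) = (R*(6 - 4))/6 = (R*2)/6 = (2*R)/6 = R/3)
q(11) + h = (⅓)*11 + 169 = 11/3 + 169 = 518/3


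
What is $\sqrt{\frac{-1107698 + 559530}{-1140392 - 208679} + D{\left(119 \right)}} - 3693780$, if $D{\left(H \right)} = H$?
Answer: $-3693780 + \frac{\sqrt{217318632553807}}{1349071} \approx -3.6938 \cdot 10^{6}$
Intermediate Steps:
$\sqrt{\frac{-1107698 + 559530}{-1140392 - 208679} + D{\left(119 \right)}} - 3693780 = \sqrt{\frac{-1107698 + 559530}{-1140392 - 208679} + 119} - 3693780 = \sqrt{- \frac{548168}{-1349071} + 119} - 3693780 = \sqrt{\left(-548168\right) \left(- \frac{1}{1349071}\right) + 119} - 3693780 = \sqrt{\frac{548168}{1349071} + 119} - 3693780 = \sqrt{\frac{161087617}{1349071}} - 3693780 = \frac{\sqrt{217318632553807}}{1349071} - 3693780 = -3693780 + \frac{\sqrt{217318632553807}}{1349071}$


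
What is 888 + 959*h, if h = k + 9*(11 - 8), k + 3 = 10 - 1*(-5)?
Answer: 38289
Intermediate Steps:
k = 12 (k = -3 + (10 - 1*(-5)) = -3 + (10 + 5) = -3 + 15 = 12)
h = 39 (h = 12 + 9*(11 - 8) = 12 + 9*3 = 12 + 27 = 39)
888 + 959*h = 888 + 959*39 = 888 + 37401 = 38289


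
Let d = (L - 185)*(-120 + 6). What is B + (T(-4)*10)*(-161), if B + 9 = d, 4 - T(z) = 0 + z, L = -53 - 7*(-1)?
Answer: 13445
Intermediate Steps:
L = -46 (L = -53 + 7 = -46)
T(z) = 4 - z (T(z) = 4 - (0 + z) = 4 - z)
d = 26334 (d = (-46 - 185)*(-120 + 6) = -231*(-114) = 26334)
B = 26325 (B = -9 + 26334 = 26325)
B + (T(-4)*10)*(-161) = 26325 + ((4 - 1*(-4))*10)*(-161) = 26325 + ((4 + 4)*10)*(-161) = 26325 + (8*10)*(-161) = 26325 + 80*(-161) = 26325 - 12880 = 13445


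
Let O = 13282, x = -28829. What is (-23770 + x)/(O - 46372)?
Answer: 17533/11030 ≈ 1.5896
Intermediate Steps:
(-23770 + x)/(O - 46372) = (-23770 - 28829)/(13282 - 46372) = -52599/(-33090) = -52599*(-1/33090) = 17533/11030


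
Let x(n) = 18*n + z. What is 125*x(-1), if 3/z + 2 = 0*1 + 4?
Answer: -4125/2 ≈ -2062.5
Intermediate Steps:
z = 3/2 (z = 3/(-2 + (0*1 + 4)) = 3/(-2 + (0 + 4)) = 3/(-2 + 4) = 3/2 ≈ 1.5000)
x(n) = 3/2 + 18*n (x(n) = 18*n + 3/2 = 3/2 + 18*n)
125*x(-1) = 125*(3/2 + 18*(-1)) = 125*(3/2 - 18) = 125*(-33/2) = -4125/2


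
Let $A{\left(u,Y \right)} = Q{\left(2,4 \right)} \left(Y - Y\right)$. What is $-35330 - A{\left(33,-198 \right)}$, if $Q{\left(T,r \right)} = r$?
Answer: $-35330$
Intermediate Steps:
$A{\left(u,Y \right)} = 0$ ($A{\left(u,Y \right)} = 4 \left(Y - Y\right) = 4 \cdot 0 = 0$)
$-35330 - A{\left(33,-198 \right)} = -35330 - 0 = -35330 + 0 = -35330$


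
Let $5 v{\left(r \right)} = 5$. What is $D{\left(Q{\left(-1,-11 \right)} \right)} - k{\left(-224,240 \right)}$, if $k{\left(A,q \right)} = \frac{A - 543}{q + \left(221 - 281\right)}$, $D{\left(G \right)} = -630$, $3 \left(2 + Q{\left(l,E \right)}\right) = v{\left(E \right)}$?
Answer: $- \frac{112633}{180} \approx -625.74$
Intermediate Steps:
$v{\left(r \right)} = 1$ ($v{\left(r \right)} = \frac{1}{5} \cdot 5 = 1$)
$Q{\left(l,E \right)} = - \frac{5}{3}$ ($Q{\left(l,E \right)} = -2 + \frac{1}{3} \cdot 1 = -2 + \frac{1}{3} = - \frac{5}{3}$)
$k{\left(A,q \right)} = \frac{-543 + A}{-60 + q}$ ($k{\left(A,q \right)} = \frac{-543 + A}{q + \left(221 - 281\right)} = \frac{-543 + A}{q - 60} = \frac{-543 + A}{-60 + q}$)
$D{\left(Q{\left(-1,-11 \right)} \right)} - k{\left(-224,240 \right)} = -630 - \frac{-543 - 224}{-60 + 240} = -630 - \frac{1}{180} \left(-767\right) = -630 - - \frac{767}{180} = -630 + \frac{767}{180} = - \frac{112633}{180}$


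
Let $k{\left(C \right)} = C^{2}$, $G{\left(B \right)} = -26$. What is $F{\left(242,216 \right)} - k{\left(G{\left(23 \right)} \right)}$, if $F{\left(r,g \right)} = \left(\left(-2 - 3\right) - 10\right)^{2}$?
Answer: $-451$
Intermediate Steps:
$F{\left(r,g \right)} = 225$ ($F{\left(r,g \right)} = \left(-5 - 10\right)^{2} = \left(-15\right)^{2} = 225$)
$F{\left(242,216 \right)} - k{\left(G{\left(23 \right)} \right)} = 225 - \left(-26\right)^{2} = 225 - 676 = -451$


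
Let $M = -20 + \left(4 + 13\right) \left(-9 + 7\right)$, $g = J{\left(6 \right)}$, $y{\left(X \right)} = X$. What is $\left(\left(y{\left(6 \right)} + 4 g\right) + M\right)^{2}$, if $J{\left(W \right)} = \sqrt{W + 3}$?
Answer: $1296$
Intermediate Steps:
$J{\left(W \right)} = \sqrt{3 + W}$
$g = 3$ ($g = \sqrt{3 + 6} = \sqrt{9} = 3$)
$M = -54$ ($M = -20 + 17 \left(-2\right) = -20 - 34 = -54$)
$\left(\left(y{\left(6 \right)} + 4 g\right) + M\right)^{2} = \left(\left(6 + 4 \cdot 3\right) - 54\right)^{2} = \left(\left(6 + 12\right) - 54\right)^{2} = \left(18 - 54\right)^{2} = \left(-36\right)^{2} = 1296$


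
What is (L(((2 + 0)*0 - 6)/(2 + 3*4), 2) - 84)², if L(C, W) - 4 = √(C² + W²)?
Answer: (560 - √205)²/49 ≈ 6076.9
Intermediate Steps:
L(C, W) = 4 + √(C² + W²)
(L(((2 + 0)*0 - 6)/(2 + 3*4), 2) - 84)² = ((4 + √((((2 + 0)*0 - 6)/(2 + 3*4))² + 2²)) - 84)² = ((4 + √(((2*0 - 6)/(2 + 12))² + 4)) - 84)² = ((4 + √(((0 - 6)/14)² + 4)) - 84)² = ((4 + √((-6*1/14)² + 4)) - 84)² = ((4 + √((-3/7)² + 4)) - 84)² = ((4 + √(9/49 + 4)) - 84)² = ((4 + √(205/49)) - 84)² = ((4 + √205/7) - 84)² = (-80 + √205/7)²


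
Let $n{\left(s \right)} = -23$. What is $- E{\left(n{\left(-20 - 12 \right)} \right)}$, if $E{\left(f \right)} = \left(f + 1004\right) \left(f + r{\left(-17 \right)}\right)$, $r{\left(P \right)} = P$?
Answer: $39240$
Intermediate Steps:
$E{\left(f \right)} = \left(-17 + f\right) \left(1004 + f\right)$ ($E{\left(f \right)} = \left(f + 1004\right) \left(f - 17\right) = \left(1004 + f\right) \left(-17 + f\right) = \left(-17 + f\right) \left(1004 + f\right)$)
$- E{\left(n{\left(-20 - 12 \right)} \right)} = - (-17068 + \left(-23\right)^{2} + 987 \left(-23\right)) = - (-17068 + 529 - 22701) = \left(-1\right) \left(-39240\right) = 39240$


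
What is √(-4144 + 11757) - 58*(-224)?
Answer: 12992 + √7613 ≈ 13079.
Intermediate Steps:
√(-4144 + 11757) - 58*(-224) = √7613 - 1*(-12992) = √7613 + 12992 = 12992 + √7613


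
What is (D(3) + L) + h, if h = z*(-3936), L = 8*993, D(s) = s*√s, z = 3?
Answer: -3864 + 3*√3 ≈ -3858.8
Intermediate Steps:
D(s) = s^(3/2)
L = 7944
h = -11808 (h = 3*(-3936) = -11808)
(D(3) + L) + h = (3^(3/2) + 7944) - 11808 = (3*√3 + 7944) - 11808 = (7944 + 3*√3) - 11808 = -3864 + 3*√3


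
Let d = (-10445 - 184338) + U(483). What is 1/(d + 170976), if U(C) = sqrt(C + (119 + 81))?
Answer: -23807/566772566 - sqrt(683)/566772566 ≈ -4.2051e-5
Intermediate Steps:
U(C) = sqrt(200 + C) (U(C) = sqrt(C + 200) = sqrt(200 + C))
d = -194783 + sqrt(683) (d = (-10445 - 184338) + sqrt(200 + 483) = -194783 + sqrt(683) ≈ -1.9476e+5)
1/(d + 170976) = 1/((-194783 + sqrt(683)) + 170976) = 1/(-23807 + sqrt(683))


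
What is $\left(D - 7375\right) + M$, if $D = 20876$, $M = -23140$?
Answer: $-9639$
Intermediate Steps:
$\left(D - 7375\right) + M = \left(20876 - 7375\right) - 23140 = 13501 - 23140 = -9639$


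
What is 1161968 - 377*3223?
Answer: -53103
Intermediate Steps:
1161968 - 377*3223 = 1161968 - 1215071 = -53103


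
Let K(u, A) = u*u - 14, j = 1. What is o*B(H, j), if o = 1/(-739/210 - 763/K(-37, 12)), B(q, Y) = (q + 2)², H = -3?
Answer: -11382/46463 ≈ -0.24497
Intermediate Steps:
K(u, A) = -14 + u² (K(u, A) = u² - 14 = -14 + u²)
B(q, Y) = (2 + q)²
o = -11382/46463 (o = 1/(-739/210 - 763/(-14 + (-37)²)) = 1/(-739*1/210 - 763/(-14 + 1369)) = 1/(-739/210 - 763/1355) = 1/(-46463/11382) = -11382/46463 ≈ -0.24497)
o*B(H, j) = -11382*(2 - 3)²/46463 = -11382/46463*(-1)² = -11382/46463*1 = -11382/46463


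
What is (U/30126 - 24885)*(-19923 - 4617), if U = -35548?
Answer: 3066359127220/5021 ≈ 6.1071e+8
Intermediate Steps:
(U/30126 - 24885)*(-19923 - 4617) = (-35548/30126 - 24885)*(-19923 - 4617) = (-35548*1/30126 - 24885)*(-24540) = (-17774/15063 - 24885)*(-24540) = -374860529/15063*(-24540) = 3066359127220/5021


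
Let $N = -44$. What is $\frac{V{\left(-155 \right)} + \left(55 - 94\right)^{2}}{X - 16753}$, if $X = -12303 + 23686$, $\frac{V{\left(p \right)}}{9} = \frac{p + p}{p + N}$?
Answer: $- \frac{101823}{356210} \approx -0.28585$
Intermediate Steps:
$V{\left(p \right)} = \frac{18 p}{-44 + p}$ ($V{\left(p \right)} = 9 \frac{p + p}{p - 44} = 9 \frac{2 p}{-44 + p} = \frac{18 p}{-44 + p}$)
$X = 11383$
$\frac{V{\left(-155 \right)} + \left(55 - 94\right)^{2}}{X - 16753} = \frac{18 \left(-155\right) \frac{1}{-44 - 155} + \left(55 - 94\right)^{2}}{11383 - 16753} = \frac{18 \left(-155\right) \frac{1}{-199} + \left(-39\right)^{2}}{-5370} = \left(18 \left(-155\right) \left(- \frac{1}{199}\right) + 1521\right) \left(- \frac{1}{5370}\right) = \left(\frac{2790}{199} + 1521\right) \left(- \frac{1}{5370}\right) = \frac{305469}{199} \left(- \frac{1}{5370}\right) = - \frac{101823}{356210}$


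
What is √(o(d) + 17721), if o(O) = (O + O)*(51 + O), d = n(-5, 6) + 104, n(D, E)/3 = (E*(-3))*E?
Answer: 11*√761 ≈ 303.45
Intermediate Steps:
n(D, E) = -9*E² (n(D, E) = 3*((E*(-3))*E) = 3*((-3*E)*E) = 3*(-3*E²) = -9*E²)
d = -220 (d = -9*6² + 104 = -9*36 + 104 = -324 + 104 = -220)
o(O) = 2*O*(51 + O) (o(O) = (2*O)*(51 + O) = 2*O*(51 + O))
√(o(d) + 17721) = √(2*(-220)*(51 - 220) + 17721) = √(2*(-220)*(-169) + 17721) = √(74360 + 17721) = √92081 = 11*√761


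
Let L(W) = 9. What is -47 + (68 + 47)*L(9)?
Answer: 988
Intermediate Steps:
-47 + (68 + 47)*L(9) = -47 + (68 + 47)*9 = -47 + 115*9 = -47 + 1035 = 988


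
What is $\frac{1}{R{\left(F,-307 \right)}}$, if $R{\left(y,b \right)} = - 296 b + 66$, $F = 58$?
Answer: $\frac{1}{90938} \approx 1.0997 \cdot 10^{-5}$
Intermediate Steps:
$R{\left(y,b \right)} = 66 - 296 b$
$\frac{1}{R{\left(F,-307 \right)}} = \frac{1}{66 - -90872} = \frac{1}{66 + 90872} = \frac{1}{90938}$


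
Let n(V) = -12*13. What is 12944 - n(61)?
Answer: 13100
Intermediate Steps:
n(V) = -156
12944 - n(61) = 12944 - 1*(-156) = 12944 + 156 = 13100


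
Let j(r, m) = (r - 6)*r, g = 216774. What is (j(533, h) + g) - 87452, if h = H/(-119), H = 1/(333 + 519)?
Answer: 410213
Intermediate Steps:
H = 1/852 ≈ 0.0011737
h = -1/101388 (h = (1/852)/(-119) = (1/852)*(-1/119) = -1/101388 ≈ -9.8631e-6)
j(r, m) = r*(-6 + r) (j(r, m) = (-6 + r)*r = r*(-6 + r))
(j(533, h) + g) - 87452 = (533*(-6 + 533) + 216774) - 87452 = (533*527 + 216774) - 87452 = (280891 + 216774) - 87452 = 497665 - 87452 = 410213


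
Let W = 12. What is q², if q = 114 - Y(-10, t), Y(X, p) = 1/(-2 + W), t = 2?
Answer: 1297321/100 ≈ 12973.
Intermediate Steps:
Y(X, p) = ⅒ (Y(X, p) = 1/(-2 + 12) = 1/10 = ⅒)
q = 1139/10 (q = 114 - 1*⅒ = 114 - ⅒ = 1139/10 ≈ 113.90)
q² = (1139/10)² = 1297321/100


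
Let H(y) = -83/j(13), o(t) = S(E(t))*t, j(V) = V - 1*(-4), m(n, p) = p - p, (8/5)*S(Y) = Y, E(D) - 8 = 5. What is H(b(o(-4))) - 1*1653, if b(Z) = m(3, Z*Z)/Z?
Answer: -28184/17 ≈ -1657.9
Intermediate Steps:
E(D) = 13 (E(D) = 8 + 5 = 13)
S(Y) = 5*Y/8
m(n, p) = 0
j(V) = 4 + V (j(V) = V + 4 = 4 + V)
o(t) = 65*t/8 (o(t) = ((5/8)*13)*t = 65*t/8)
b(Z) = 0 (b(Z) = 0/Z = 0)
H(y) = -83/17 (H(y) = -83/(4 + 13) = -83/17)
H(b(o(-4))) - 1*1653 = -83/17 - 1*1653 = -83/17 - 1653 = -28184/17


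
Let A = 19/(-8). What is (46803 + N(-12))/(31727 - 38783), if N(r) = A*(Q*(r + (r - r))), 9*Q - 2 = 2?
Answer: -140447/21168 ≈ -6.6349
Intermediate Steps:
Q = 4/9 (Q = 2/9 + (⅑)*2 = 2/9 + 2/9 = 4/9 ≈ 0.44444)
A = -19/8 (A = 19*(-⅛) = -19/8 ≈ -2.3750)
N(r) = -19*r/18 (N(r) = -19*(r + (r - r))/18 = -19*(r + 0)/18 = -19*r/18)
(46803 + N(-12))/(31727 - 38783) = (46803 - 19/18*(-12))/(31727 - 38783) = (46803 + 38/3)/(-7056) = (140447/3)*(-1/7056) = -140447/21168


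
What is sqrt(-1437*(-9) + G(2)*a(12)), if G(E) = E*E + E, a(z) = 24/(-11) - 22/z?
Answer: sqrt(1561978)/11 ≈ 113.62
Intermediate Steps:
a(z) = -24/11 - 22/z (a(z) = 24*(-1/11) - 22/z = -24/11 - 22/z)
G(E) = E + E**2 (G(E) = E**2 + E = E + E**2)
sqrt(-1437*(-9) + G(2)*a(12)) = sqrt(-1437*(-9) + (2*(1 + 2))*(-24/11 - 22/12)) = sqrt(12933 + (2*3)*(-24/11 - 22*1/12)) = sqrt(12933 + 6*(-24/11 - 11/6)) = sqrt(12933 + 6*(-265/66)) = sqrt(12933 - 265/11) = sqrt(141998/11) = sqrt(1561978)/11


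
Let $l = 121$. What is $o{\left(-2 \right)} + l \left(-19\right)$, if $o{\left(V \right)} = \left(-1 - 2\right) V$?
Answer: $-2293$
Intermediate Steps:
$o{\left(V \right)} = - 3 V$
$o{\left(-2 \right)} + l \left(-19\right) = \left(-3\right) \left(-2\right) + 121 \left(-19\right) = 6 - 2299 = -2293$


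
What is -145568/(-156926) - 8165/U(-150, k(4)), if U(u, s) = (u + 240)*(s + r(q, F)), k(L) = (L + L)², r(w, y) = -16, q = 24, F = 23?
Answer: -65244703/67792032 ≈ -0.96242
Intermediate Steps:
k(L) = 4*L² (k(L) = (2*L)² = 4*L²)
U(u, s) = (-16 + s)*(240 + u) (U(u, s) = (u + 240)*(s - 16) = (240 + u)*(-16 + s) = (-16 + s)*(240 + u))
-145568/(-156926) - 8165/U(-150, k(4)) = -145568/(-156926) - 8165/(-3840 - 16*(-150) + 240*(4*4²) + (4*4²)*(-150)) = -145568*(-1/156926) - 8165/(-3840 + 2400 + 240*(4*16) + (4*16)*(-150)) = 72784/78463 - 8165/(-3840 + 2400 + 240*64 + 64*(-150)) = 72784/78463 - 8165/(-3840 + 2400 + 15360 - 9600) = 72784/78463 - 8165/4320 = 72784/78463 - 8165*1/4320 = 72784/78463 - 1633/864 = -65244703/67792032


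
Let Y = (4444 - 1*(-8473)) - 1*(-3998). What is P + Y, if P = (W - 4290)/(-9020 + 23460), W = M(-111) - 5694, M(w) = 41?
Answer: 244242657/14440 ≈ 16914.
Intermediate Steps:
W = -5653 (W = 41 - 5694 = -5653)
Y = 16915 (Y = (4444 + 8473) + 3998 = 12917 + 3998 = 16915)
P = -9943/14440 (P = (-5653 - 4290)/(-9020 + 23460) = -9943/14440 ≈ -0.68857)
P + Y = -9943/14440 + 16915 = 244242657/14440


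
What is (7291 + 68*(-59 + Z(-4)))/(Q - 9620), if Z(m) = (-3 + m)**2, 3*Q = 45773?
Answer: 19833/16913 ≈ 1.1726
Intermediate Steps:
Q = 45773/3 (Q = (1/3)*45773 = 45773/3 ≈ 15258.)
(7291 + 68*(-59 + Z(-4)))/(Q - 9620) = (7291 + 68*(-59 + (-3 - 4)**2))/(45773/3 - 9620) = (7291 + 68*(-59 + (-7)**2))/(16913/3) = (7291 + 68*(-59 + 49))*(3/16913) = (7291 + 68*(-10))*(3/16913) = (7291 - 680)*(3/16913) = 6611*(3/16913) = 19833/16913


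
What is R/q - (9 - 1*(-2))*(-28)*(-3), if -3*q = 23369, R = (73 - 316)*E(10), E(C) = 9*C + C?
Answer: -21520056/23369 ≈ -920.88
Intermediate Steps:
E(C) = 10*C
R = -24300 (R = (73 - 316)*(10*10) = -243*100 = -24300)
q = -23369/3 (q = -1/3*23369 = -23369/3 ≈ -7789.7)
R/q - (9 - 1*(-2))*(-28)*(-3) = -24300/(-23369/3) - (9 - 1*(-2))*(-28)*(-3) = -24300*(-3/23369) - (9 + 2)*(-28)*(-3) = 72900/23369 - 11*(-28)*(-3) = 72900/23369 - (-308)*(-3) = 72900/23369 - 1*924 = 72900/23369 - 924 = -21520056/23369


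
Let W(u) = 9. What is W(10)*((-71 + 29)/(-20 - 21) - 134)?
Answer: -49068/41 ≈ -1196.8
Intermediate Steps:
W(10)*((-71 + 29)/(-20 - 21) - 134) = 9*((-71 + 29)/(-20 - 21) - 134) = 9*(-42/(-41) - 134) = 9*(-42*(-1/41) - 134) = 9*(42/41 - 134) = 9*(-5452/41) = -49068/41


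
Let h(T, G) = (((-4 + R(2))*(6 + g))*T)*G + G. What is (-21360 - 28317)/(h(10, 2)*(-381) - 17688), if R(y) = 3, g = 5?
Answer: -16559/21790 ≈ -0.75994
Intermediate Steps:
h(T, G) = G - 11*G*T (h(T, G) = (((-4 + 3)*(6 + 5))*T)*G + G = ((-1*11)*T)*G + G = (-11*T)*G + G = -11*G*T + G = G - 11*G*T)
(-21360 - 28317)/(h(10, 2)*(-381) - 17688) = (-21360 - 28317)/((2*(1 - 11*10))*(-381) - 17688) = -49677/((2*(1 - 110))*(-381) - 17688) = -49677/((2*(-109))*(-381) - 17688) = -49677/(-218*(-381) - 17688) = -49677/(83058 - 17688) = -49677/65370 = -49677*1/65370 = -16559/21790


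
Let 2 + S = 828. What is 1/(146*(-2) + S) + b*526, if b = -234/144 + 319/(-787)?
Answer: -897633469/840516 ≈ -1068.0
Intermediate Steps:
S = 826 (S = -2 + 828 = 826)
b = -12783/6296 (b = -234*1/144 + 319*(-1/787) = -13/8 - 319/787 = -12783/6296 ≈ -2.0303)
1/(146*(-2) + S) + b*526 = 1/(146*(-2) + 826) - 12783/6296*526 = 1/(-292 + 826) - 3361929/3148 = 1/534 - 3361929/3148 = -897633469/840516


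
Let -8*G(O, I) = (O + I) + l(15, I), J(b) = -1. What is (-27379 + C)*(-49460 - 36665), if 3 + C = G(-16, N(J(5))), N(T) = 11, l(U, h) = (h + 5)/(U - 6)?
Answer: 169793284375/72 ≈ 2.3582e+9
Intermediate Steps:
l(U, h) = (5 + h)/(-6 + U)
G(O, I) = -5/72 - 5*I/36 - O/8 (G(O, I) = -((O + I) + (5 + I)/(-6 + 15))/8 = -((I + O) + (5 + I)/9)/8 = -((I + O) + (5/9 + I/9))/8 = -(5/9 + O + 10*I/9)/8 = -5/72 - 5*I/36 - O/8)
C = -187/72 (C = -3 + (-5/72 - 5/36*11 - ⅛*(-16)) = -3 + (-5/72 - 55/36 + 2) = -3 + 29/72 = -187/72 ≈ -2.5972)
(-27379 + C)*(-49460 - 36665) = (-27379 - 187/72)*(-49460 - 36665) = -1971475/72*(-86125) = 169793284375/72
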